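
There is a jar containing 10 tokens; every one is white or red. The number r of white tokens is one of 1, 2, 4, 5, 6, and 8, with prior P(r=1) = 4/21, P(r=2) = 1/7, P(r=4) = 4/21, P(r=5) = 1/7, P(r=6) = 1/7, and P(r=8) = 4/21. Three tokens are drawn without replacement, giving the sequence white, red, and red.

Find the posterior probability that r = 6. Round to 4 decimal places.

0.1283

For each hypothesis, P(data | H) works out to: P(data | r = 1) = (1/10)(9/9)(8/8) = 0.1; P(data | r = 2) = (2/10)(8/9)(7/8) = 0.15556; P(data | r = 4) = (4/10)(6/9)(5/8) = 0.16667; P(data | r = 5) = (5/10)(5/9)(4/8) = 0.13889; P(data | r = 6) = (6/10)(4/9)(3/8) = 0.1; P(data | r = 8) = (8/10)(2/9)(1/8) = 0.022222.
The prior-weighted likelihoods are 4/21 · 0.1 = 0.019048, 1/7 · 0.15556 = 0.022222, 4/21 · 0.16667 = 0.031746, 1/7 · 0.13889 = 0.019841, 1/7 · 0.1 = 0.014286, 4/21 · 0.022222 = 0.0042328; these sum to 0.11138.
So P(r = 6 | data) = (0.014286) / (0.11138) = 0.12827.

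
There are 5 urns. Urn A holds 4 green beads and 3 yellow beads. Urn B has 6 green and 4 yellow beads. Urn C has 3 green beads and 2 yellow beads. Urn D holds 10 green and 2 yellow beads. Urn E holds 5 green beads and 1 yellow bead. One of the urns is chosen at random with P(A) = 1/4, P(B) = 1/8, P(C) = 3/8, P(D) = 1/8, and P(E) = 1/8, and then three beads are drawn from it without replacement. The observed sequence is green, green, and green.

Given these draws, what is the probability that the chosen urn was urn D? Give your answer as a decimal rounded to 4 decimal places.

0.3134

The likelihood of the observed sequence under each hypothesis: P(data | urn A) = (4/7)(3/6)(2/5) = 0.11429; P(data | urn B) = (6/10)(5/9)(4/8) = 0.16667; P(data | urn C) = (3/5)(2/4)(1/3) = 0.1; P(data | urn D) = (10/12)(9/11)(8/10) = 0.54545; P(data | urn E) = (5/6)(4/5)(3/4) = 0.5.
Multiplying each by its prior: 1/4 · 0.11429 = 0.028571, 1/8 · 0.16667 = 0.020833, 3/8 · 0.1 = 0.0375, 1/8 · 0.54545 = 0.068182, 1/8 · 0.5 = 0.0625; with total 0.21759.
So P(urn D | data) = (0.068182) / (0.21759) = 0.31335.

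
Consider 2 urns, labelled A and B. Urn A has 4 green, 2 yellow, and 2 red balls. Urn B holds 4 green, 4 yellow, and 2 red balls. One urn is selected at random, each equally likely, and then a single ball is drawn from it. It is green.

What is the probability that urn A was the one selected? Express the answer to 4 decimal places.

0.5556

The likelihood of this draw under each hypothesis: P(data | urn A) = (4/8) = 1/2; P(data | urn B) = (4/10) = 2/5.
The prior-weighted likelihoods are 1/2 · 1/2 = 1/4, 1/2 · 2/5 = 1/5; with total 9/20.
So P(urn A | data) = (1/4) / (9/20) = 5/9.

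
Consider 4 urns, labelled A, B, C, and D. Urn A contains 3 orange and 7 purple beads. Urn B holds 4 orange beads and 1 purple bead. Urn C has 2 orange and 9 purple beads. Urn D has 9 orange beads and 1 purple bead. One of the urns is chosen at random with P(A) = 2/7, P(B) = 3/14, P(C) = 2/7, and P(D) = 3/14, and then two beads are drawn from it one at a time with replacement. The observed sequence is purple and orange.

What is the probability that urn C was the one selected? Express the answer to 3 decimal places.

Compute the likelihood of the observed sequence for each case: P(data | urn A) = (7/10)(3/10) = 0.21; P(data | urn B) = (1/5)(4/5) = 0.16; P(data | urn C) = (9/11)(2/11) = 0.14876; P(data | urn D) = (1/10)(9/10) = 0.09.
The prior-weighted likelihoods are 2/7 · 0.21 = 0.06, 3/14 · 0.16 = 0.034286, 2/7 · 0.14876 = 0.042503, 3/14 · 0.09 = 0.019286; with total 0.15607.
By Bayes' rule, P(urn C | data) = (0.042503) / (0.15607) = 0.27232.

0.272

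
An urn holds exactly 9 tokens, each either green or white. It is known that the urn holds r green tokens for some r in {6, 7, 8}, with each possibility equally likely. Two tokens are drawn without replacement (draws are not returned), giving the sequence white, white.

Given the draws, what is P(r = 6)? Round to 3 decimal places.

0.750

For each hypothesis, P(data | H) works out to: P(data | r = 6) = (3/9)(2/8) = 1/12; P(data | r = 7) = (2/9)(1/8) = 1/36; P(data | r = 8) = (1/9)(0/8) = 0.
Weighting by the prior gives 1/3 · 1/12 = 1/36, 1/3 · 1/36 = 1/108, 1/3 · 0 = 0; with total 1/27.
Therefore the posterior P(r = 6 | data) = (1/36) / (1/27) = 3/4.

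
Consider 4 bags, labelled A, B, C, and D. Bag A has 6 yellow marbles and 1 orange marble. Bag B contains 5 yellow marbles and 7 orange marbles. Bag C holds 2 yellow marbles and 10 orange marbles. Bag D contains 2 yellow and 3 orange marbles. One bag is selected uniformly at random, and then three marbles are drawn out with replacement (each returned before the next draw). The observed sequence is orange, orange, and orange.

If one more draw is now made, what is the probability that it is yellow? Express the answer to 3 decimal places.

0.269

Compute the likelihood of the observed sequence for each case: P(data | bag A) = (1/7)(1/7)(1/7) = 0.0029155; P(data | bag B) = (7/12)(7/12)(7/12) = 0.1985; P(data | bag C) = (10/12)(10/12)(10/12) = 0.5787; P(data | bag D) = (3/5)(3/5)(3/5) = 0.216.
Weighting by the prior gives 1/4 · 0.0029155 = 0.00072886, 1/4 · 0.1985 = 0.049624, 1/4 · 0.5787 = 0.14468, 1/4 · 0.216 = 0.054; these sum to 0.24903.
The posterior is then P(bag A | data) = 0.0029268, P(bag B | data) = 0.19927, P(bag C | data) = 0.58096, P(bag D | data) = 0.21684.
Averaging over the posterior, P(yellow next | data) = (6/7)(0.0029268) + (5/12)(0.19927) + (1/6)(0.58096) + (2/5)(0.21684) = 0.2691.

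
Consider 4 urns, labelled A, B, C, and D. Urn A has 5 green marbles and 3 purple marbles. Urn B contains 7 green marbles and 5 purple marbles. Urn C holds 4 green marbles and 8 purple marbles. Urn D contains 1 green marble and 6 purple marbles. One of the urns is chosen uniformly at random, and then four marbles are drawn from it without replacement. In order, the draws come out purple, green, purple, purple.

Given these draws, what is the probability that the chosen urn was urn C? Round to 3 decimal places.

0.366

For each hypothesis, P(data | H) works out to: P(data | urn A) = (3/8)(5/7)(2/6)(1/5) = 0.017857; P(data | urn B) = (5/12)(7/11)(4/10)(3/9) = 0.035354; P(data | urn C) = (8/12)(4/11)(7/10)(6/9) = 0.11313; P(data | urn D) = (6/7)(1/6)(5/5)(4/4) = 0.14286.
The prior-weighted likelihoods are 1/4 · 0.017857 = 0.0044643, 1/4 · 0.035354 = 0.0088384, 1/4 · 0.11313 = 0.028283, 1/4 · 0.14286 = 0.035714; these sum to 0.0773.
So P(urn C | data) = (0.028283) / (0.0773) = 0.36588.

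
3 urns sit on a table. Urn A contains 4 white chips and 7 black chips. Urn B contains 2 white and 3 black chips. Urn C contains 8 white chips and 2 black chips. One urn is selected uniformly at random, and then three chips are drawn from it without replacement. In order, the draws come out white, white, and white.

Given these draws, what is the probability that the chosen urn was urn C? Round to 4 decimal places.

Under each hypothesis, the probability of the observed sequence is: P(data | urn A) = (4/11)(3/10)(2/9) = 4/165; P(data | urn B) = (2/5)(1/4)(0/3) = 0; P(data | urn C) = (8/10)(7/9)(6/8) = 7/15.
Multiplying each by its prior: 1/3 · 4/165 = 4/495, 1/3 · 0 = 0, 1/3 · 7/15 = 7/45; with total 9/55.
By Bayes' rule, P(urn C | data) = (7/45) / (9/55) = 77/81.

0.9506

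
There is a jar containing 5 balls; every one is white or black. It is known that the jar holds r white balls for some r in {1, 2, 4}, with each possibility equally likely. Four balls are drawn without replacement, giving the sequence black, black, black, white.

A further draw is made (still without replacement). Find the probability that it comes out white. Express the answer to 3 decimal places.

0.333

Under each hypothesis, the probability of the observed sequence is: P(data | r = 1) = (4/5)(3/4)(2/3)(1/2) = 1/5; P(data | r = 2) = (3/5)(2/4)(1/3)(2/2) = 1/10; P(data | r = 4) = (1/5)(0/4) = 0.
The prior-weighted likelihoods are 1/3 · 1/5 = 1/15, 1/3 · 1/10 = 1/30, 1/3 · 0 = 0; these sum to 1/10.
The posterior is then P(r = 1 | data) = 2/3, P(r = 2 | data) = 1/3, P(r = 4 | data) = 0.
The predictive probability is P(white next | data) = (0)(2/3) + (1)(1/3) = 1/3.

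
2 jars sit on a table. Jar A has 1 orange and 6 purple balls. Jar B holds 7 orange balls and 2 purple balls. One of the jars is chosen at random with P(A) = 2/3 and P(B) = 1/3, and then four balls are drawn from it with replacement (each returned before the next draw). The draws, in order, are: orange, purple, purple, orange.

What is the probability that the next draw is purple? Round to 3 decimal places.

0.540

Under each hypothesis, the probability of the observed sequence is: P(data | jar A) = (1/7)(6/7)(6/7)(1/7) = 0.014994; P(data | jar B) = (7/9)(2/9)(2/9)(7/9) = 0.029873.
The prior-weighted likelihoods are 2/3 · 0.014994 = 0.0099958, 1/3 · 0.029873 = 0.0099578; with total 0.019954.
Dividing through by the total gives posterior P(jar A | data) = 0.50095, P(jar B | data) = 0.49905.
Averaging over the posterior, P(purple next | data) = (6/7)(0.50095) + (2/9)(0.49905) = 0.54029.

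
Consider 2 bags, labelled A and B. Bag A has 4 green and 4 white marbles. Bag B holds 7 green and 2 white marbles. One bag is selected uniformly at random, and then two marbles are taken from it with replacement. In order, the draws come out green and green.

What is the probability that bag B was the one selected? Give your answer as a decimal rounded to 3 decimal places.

The likelihood of the observed sequence under each hypothesis: P(data | bag A) = (4/8)(4/8) = 1/4; P(data | bag B) = (7/9)(7/9) = 49/81.
Weighting by the prior gives 1/2 · 1/4 = 1/8, 1/2 · 49/81 = 49/162; with total 277/648.
Therefore the posterior P(bag B | data) = (49/162) / (277/648) = 196/277.

0.708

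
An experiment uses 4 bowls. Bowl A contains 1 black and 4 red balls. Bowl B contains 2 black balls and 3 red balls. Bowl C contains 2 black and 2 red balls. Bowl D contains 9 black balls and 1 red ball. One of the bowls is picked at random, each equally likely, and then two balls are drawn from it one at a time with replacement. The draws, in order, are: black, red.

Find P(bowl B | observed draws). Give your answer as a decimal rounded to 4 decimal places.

0.3243

The likelihood of the observed sequence under each hypothesis: P(data | bowl A) = (1/5)(4/5) = 4/25; P(data | bowl B) = (2/5)(3/5) = 6/25; P(data | bowl C) = (2/4)(2/4) = 1/4; P(data | bowl D) = (9/10)(1/10) = 9/100.
Weighting by the prior gives 1/4 · 4/25 = 1/25, 1/4 · 6/25 = 3/50, 1/4 · 1/4 = 1/16, 1/4 · 9/100 = 9/400; with total 37/200.
By Bayes' rule, P(bowl B | data) = (3/50) / (37/200) = 12/37.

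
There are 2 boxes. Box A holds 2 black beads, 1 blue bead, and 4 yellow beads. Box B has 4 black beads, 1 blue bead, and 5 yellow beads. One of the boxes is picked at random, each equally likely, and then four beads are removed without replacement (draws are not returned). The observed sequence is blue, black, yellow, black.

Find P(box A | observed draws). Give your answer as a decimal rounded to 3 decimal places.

For each hypothesis, P(data | H) works out to: P(data | box A) = (1/7)(2/6)(4/5)(1/4) = 1/105; P(data | box B) = (1/10)(4/9)(5/8)(3/7) = 1/84.
The prior-weighted likelihoods are 1/2 · 1/105 = 1/210, 1/2 · 1/84 = 1/168; with total 3/280.
Therefore the posterior P(box A | data) = (1/210) / (3/280) = 4/9.

0.444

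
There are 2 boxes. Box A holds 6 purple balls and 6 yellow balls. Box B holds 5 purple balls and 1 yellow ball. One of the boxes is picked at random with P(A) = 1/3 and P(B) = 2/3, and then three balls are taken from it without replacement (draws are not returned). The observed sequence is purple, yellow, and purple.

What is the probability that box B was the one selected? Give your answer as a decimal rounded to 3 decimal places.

For each hypothesis, P(data | H) works out to: P(data | box A) = (6/12)(6/11)(5/10) = 3/22; P(data | box B) = (5/6)(1/5)(4/4) = 1/6.
Weighting by the prior gives 1/3 · 3/22 = 1/22, 2/3 · 1/6 = 1/9; with total 31/198.
Hence P(box B | data) = (1/9) / (31/198) = 22/31.

0.710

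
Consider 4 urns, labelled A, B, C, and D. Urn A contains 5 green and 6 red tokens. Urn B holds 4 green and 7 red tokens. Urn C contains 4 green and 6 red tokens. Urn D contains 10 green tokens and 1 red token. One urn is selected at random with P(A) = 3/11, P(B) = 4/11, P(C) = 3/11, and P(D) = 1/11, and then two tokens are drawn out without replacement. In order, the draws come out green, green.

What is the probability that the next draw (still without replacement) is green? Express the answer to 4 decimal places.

0.5028

For each hypothesis, P(data | H) works out to: P(data | urn A) = (5/11)(4/10) = 2/11; P(data | urn B) = (4/11)(3/10) = 6/55; P(data | urn C) = (4/10)(3/9) = 2/15; P(data | urn D) = (10/11)(9/10) = 9/11.
The prior-weighted likelihoods are 3/11 · 2/11 = 6/121, 4/11 · 6/55 = 24/605, 3/11 · 2/15 = 2/55, 1/11 · 9/11 = 9/121; summing to 1/5.
Dividing through by the total gives posterior P(urn A | data) = 30/121, P(urn B | data) = 24/121, P(urn C | data) = 2/11, P(urn D | data) = 45/121.
Averaging over the posterior, P(green next | data) = (1/3)(30/121) + (2/9)(24/121) + (1/4)(2/11) + (8/9)(45/121) = 365/726.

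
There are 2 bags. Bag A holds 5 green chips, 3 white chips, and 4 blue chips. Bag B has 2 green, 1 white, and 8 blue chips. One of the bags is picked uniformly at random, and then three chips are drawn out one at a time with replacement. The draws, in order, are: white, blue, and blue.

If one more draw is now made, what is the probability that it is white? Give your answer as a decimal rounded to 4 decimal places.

Compute the likelihood of the observed sequence for each case: P(data | bag A) = (3/12)(4/12)(4/12) = 0.027778; P(data | bag B) = (1/11)(8/11)(8/11) = 0.048084.
The prior-weighted likelihoods are 1/2 · 0.027778 = 0.013889, 1/2 · 0.048084 = 0.024042; these sum to 0.037931.
Normalising, the posterior is P(bag A | data) = 0.36616, P(bag B | data) = 0.63384.
Averaging over the posterior, P(white next | data) = (1/4)(0.36616) + (1/11)(0.63384) = 0.14916.

0.1492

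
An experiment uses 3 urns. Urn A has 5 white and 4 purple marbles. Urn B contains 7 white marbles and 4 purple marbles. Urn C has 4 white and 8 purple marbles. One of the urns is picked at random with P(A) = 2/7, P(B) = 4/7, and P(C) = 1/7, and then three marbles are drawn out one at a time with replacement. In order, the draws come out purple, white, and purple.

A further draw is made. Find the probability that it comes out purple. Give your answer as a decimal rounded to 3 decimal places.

0.453

Compute the likelihood of the observed sequence for each case: P(data | urn A) = (4/9)(5/9)(4/9) = 0.10974; P(data | urn B) = (4/11)(7/11)(4/11) = 0.084147; P(data | urn C) = (8/12)(4/12)(8/12) = 0.14815.
Weighting by the prior gives 2/7 · 0.10974 = 0.031354, 4/7 · 0.084147 = 0.048084, 1/7 · 0.14815 = 0.021164; with total 0.1006.
Dividing through by the total gives posterior P(urn A | data) = 0.31166, P(urn B | data) = 0.47796, P(urn C | data) = 0.21037.
The predictive probability is P(purple next | data) = (4/9)(0.31166) + (4/11)(0.47796) + (2/3)(0.21037) = 0.45257.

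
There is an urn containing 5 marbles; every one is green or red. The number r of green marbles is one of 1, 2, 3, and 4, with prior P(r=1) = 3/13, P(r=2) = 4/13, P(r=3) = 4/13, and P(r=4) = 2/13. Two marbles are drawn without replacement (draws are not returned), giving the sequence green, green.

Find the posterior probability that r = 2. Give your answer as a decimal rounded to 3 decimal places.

0.143

The likelihood of the observed sequence under each hypothesis: P(data | r = 1) = (1/5)(0/4) = 0; P(data | r = 2) = (2/5)(1/4) = 1/10; P(data | r = 3) = (3/5)(2/4) = 3/10; P(data | r = 4) = (4/5)(3/4) = 3/5.
Multiplying each by its prior: 3/13 · 0 = 0, 4/13 · 1/10 = 2/65, 4/13 · 3/10 = 6/65, 2/13 · 3/5 = 6/65; these sum to 14/65.
Therefore the posterior P(r = 2 | data) = (2/65) / (14/65) = 1/7.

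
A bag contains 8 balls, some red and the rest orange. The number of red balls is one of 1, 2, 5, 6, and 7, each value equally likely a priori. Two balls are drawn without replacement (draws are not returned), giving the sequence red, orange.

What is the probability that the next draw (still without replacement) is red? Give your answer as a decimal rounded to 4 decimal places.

0.5472

The likelihood of the observed sequence under each hypothesis: P(data | r = 1) = (1/8)(7/7) = 1/8; P(data | r = 2) = (2/8)(6/7) = 3/14; P(data | r = 5) = (5/8)(3/7) = 15/56; P(data | r = 6) = (6/8)(2/7) = 3/14; P(data | r = 7) = (7/8)(1/7) = 1/8.
Multiplying each by its prior: 1/5 · 1/8 = 1/40, 1/5 · 3/14 = 3/70, 1/5 · 15/56 = 3/56, 1/5 · 3/14 = 3/70, 1/5 · 1/8 = 1/40; with total 53/280.
Normalising, the posterior is P(r = 1 | data) = 7/53, P(r = 2 | data) = 12/53, P(r = 5 | data) = 15/53, P(r = 6 | data) = 12/53, P(r = 7 | data) = 7/53.
The predictive probability is P(red next | data) = (0)(7/53) + (1/6)(12/53) + (2/3)(15/53) + (5/6)(12/53) + (1)(7/53) = 29/53.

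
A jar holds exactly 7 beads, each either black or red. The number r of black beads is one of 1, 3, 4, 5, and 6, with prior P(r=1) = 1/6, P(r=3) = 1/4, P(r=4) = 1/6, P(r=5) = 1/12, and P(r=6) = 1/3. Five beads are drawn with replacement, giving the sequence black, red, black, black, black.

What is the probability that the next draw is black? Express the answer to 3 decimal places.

0.741

Under each hypothesis, the probability of the observed sequence is: P(data | r = 1) = (1/7)(6/7)(1/7)(1/7)(1/7) = 0.00035699; P(data | r = 3) = (3/7)(4/7)(3/7)(3/7)(3/7) = 0.019278; P(data | r = 4) = (4/7)(3/7)(4/7)(4/7)(4/7) = 0.045695; P(data | r = 5) = (5/7)(2/7)(5/7)(5/7)(5/7) = 0.074374; P(data | r = 6) = (6/7)(1/7)(6/7)(6/7)(6/7) = 0.077111.
Multiplying each by its prior: 1/6 · 0.00035699 = 5.9499e-05, 1/4 · 0.019278 = 0.0048194, 1/6 · 0.045695 = 0.0076159, 1/12 · 0.074374 = 0.0061978, 1/3 · 0.077111 = 0.025704; these sum to 0.044396.
Dividing through by the total gives posterior P(r = 1 | data) = 0.0013402, P(r = 3 | data) = 0.10855, P(r = 4 | data) = 0.17154, P(r = 5 | data) = 0.1396, P(r = 6 | data) = 0.57896.
Averaging over the posterior, P(black next | data) = (1/7)(0.0013402) + (3/7)(0.10855) + (4/7)(0.17154) + (5/7)(0.1396) + (6/7)(0.57896) = 0.74071.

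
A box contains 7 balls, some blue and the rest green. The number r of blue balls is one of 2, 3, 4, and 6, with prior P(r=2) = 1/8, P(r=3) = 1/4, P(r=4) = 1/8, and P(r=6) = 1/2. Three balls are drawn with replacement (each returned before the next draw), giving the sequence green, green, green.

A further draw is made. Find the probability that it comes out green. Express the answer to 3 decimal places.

The likelihood of the observed sequence under each hypothesis: P(data | r = 2) = (5/7)(5/7)(5/7) = 0.36443; P(data | r = 3) = (4/7)(4/7)(4/7) = 0.18659; P(data | r = 4) = (3/7)(3/7)(3/7) = 0.078717; P(data | r = 6) = (1/7)(1/7)(1/7) = 0.0029155.
Multiplying each by its prior: 1/8 · 0.36443 = 0.045554, 1/4 · 0.18659 = 0.046647, 1/8 · 0.078717 = 0.0098397, 1/2 · 0.0029155 = 0.0014577; with total 0.1035.
Dividing through by the total gives posterior P(r = 2 | data) = 0.44014, P(r = 3 | data) = 0.4507, P(r = 4 | data) = 0.09507, P(r = 6 | data) = 0.014085.
Averaging over the posterior, P(green next | data) = (5/7)(0.44014) + (4/7)(0.4507) + (3/7)(0.09507) + (1/7)(0.014085) = 0.61469.

0.615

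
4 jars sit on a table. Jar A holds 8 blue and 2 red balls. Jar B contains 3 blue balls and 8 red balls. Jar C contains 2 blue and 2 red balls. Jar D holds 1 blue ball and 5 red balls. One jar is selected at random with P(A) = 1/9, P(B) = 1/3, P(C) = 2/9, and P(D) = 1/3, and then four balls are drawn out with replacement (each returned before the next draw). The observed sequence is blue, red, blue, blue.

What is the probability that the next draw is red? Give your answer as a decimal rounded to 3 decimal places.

For each hypothesis, P(data | H) works out to: P(data | jar A) = (8/10)(2/10)(8/10)(8/10) = 0.1024; P(data | jar B) = (3/11)(8/11)(3/11)(3/11) = 0.014753; P(data | jar C) = (2/4)(2/4)(2/4)(2/4) = 0.0625; P(data | jar D) = (1/6)(5/6)(1/6)(1/6) = 0.003858.
Weighting by the prior gives 1/9 · 0.1024 = 0.011378, 1/3 · 0.014753 = 0.0049177, 2/9 · 0.0625 = 0.013889, 1/3 · 0.003858 = 0.001286; summing to 0.03147.
Normalising, the posterior is P(jar A | data) = 0.36154, P(jar B | data) = 0.15626, P(jar C | data) = 0.44133, P(jar D | data) = 0.040864.
Averaging over the posterior, P(red next | data) = (1/5)(0.36154) + (8/11)(0.15626) + (1/2)(0.44133) + (5/6)(0.040864) = 0.44067.

0.441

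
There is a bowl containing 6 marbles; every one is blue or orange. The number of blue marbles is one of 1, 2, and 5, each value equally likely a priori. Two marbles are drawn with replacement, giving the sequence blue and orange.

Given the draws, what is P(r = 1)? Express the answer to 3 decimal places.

Under each hypothesis, the probability of the observed sequence is: P(data | r = 1) = (1/6)(5/6) = 5/36; P(data | r = 2) = (2/6)(4/6) = 2/9; P(data | r = 5) = (5/6)(1/6) = 5/36.
Weighting by the prior gives 1/3 · 5/36 = 5/108, 1/3 · 2/9 = 2/27, 1/3 · 5/36 = 5/108; these sum to 1/6.
Hence P(r = 1 | data) = (5/108) / (1/6) = 5/18.

0.278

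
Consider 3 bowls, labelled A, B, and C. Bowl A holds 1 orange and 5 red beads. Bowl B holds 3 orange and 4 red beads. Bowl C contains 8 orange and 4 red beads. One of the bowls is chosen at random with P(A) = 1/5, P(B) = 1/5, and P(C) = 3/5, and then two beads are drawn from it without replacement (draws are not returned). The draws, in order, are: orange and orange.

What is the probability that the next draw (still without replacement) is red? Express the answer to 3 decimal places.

For each hypothesis, P(data | H) works out to: P(data | bowl A) = (1/6)(0/5) = 0; P(data | bowl B) = (3/7)(2/6) = 1/7; P(data | bowl C) = (8/12)(7/11) = 14/33.
The prior-weighted likelihoods are 1/5 · 0 = 0, 1/5 · 1/7 = 1/35, 3/5 · 14/33 = 14/55; summing to 109/385.
The posterior is then P(bowl A | data) = 0, P(bowl B | data) = 11/109, P(bowl C | data) = 98/109.
So P(red next | data) = Σ P(red next | H) P(H | data) = (4/5)(11/109) + (2/5)(98/109) = 48/109.

0.440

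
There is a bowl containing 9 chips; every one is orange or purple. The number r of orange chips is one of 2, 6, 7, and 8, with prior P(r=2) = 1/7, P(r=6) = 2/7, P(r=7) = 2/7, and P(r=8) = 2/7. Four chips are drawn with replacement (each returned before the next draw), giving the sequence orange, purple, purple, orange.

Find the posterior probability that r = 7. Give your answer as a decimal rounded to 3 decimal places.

0.287

Compute the likelihood of the observed sequence for each case: P(data | r = 2) = (2/9)(7/9)(7/9)(2/9) = 0.029873; P(data | r = 6) = (6/9)(3/9)(3/9)(6/9) = 0.049383; P(data | r = 7) = (7/9)(2/9)(2/9)(7/9) = 0.029873; P(data | r = 8) = (8/9)(1/9)(1/9)(8/9) = 0.0097546.
The prior-weighted likelihoods are 1/7 · 0.029873 = 0.0042676, 2/7 · 0.049383 = 0.014109, 2/7 · 0.029873 = 0.0085353, 2/7 · 0.0097546 = 0.002787; these sum to 0.029699.
Hence P(r = 7 | data) = (0.0085353) / (0.029699) = 0.28739.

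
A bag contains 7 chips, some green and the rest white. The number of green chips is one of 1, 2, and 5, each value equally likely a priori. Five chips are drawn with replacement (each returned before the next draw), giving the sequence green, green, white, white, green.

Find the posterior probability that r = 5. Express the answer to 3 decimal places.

For each hypothesis, P(data | H) works out to: P(data | r = 1) = (1/7)(1/7)(6/7)(6/7)(1/7) = 0.002142; P(data | r = 2) = (2/7)(2/7)(5/7)(5/7)(2/7) = 0.0119; P(data | r = 5) = (5/7)(5/7)(2/7)(2/7)(5/7) = 0.02975.
The prior-weighted likelihoods are 1/3 · 0.002142 = 0.00071399, 1/3 · 0.0119 = 0.0039666, 1/3 · 0.02975 = 0.0099165; with total 0.014597.
Hence P(r = 5 | data) = (0.0099165) / (0.014597) = 0.67935.

0.679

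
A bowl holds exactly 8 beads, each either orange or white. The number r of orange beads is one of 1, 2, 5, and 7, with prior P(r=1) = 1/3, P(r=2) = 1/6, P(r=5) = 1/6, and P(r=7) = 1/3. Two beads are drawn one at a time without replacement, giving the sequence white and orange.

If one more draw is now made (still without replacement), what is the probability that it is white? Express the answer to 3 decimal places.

0.527

Under each hypothesis, the probability of the observed sequence is: P(data | r = 1) = (7/8)(1/7) = 1/8; P(data | r = 2) = (6/8)(2/7) = 3/14; P(data | r = 5) = (3/8)(5/7) = 15/56; P(data | r = 7) = (1/8)(7/7) = 1/8.
Weighting by the prior gives 1/3 · 1/8 = 1/24, 1/6 · 3/14 = 1/28, 1/6 · 15/56 = 5/112, 1/3 · 1/8 = 1/24; these sum to 55/336.
Dividing through by the total gives posterior P(r = 1 | data) = 14/55, P(r = 2 | data) = 12/55, P(r = 5 | data) = 3/11, P(r = 7 | data) = 14/55.
Averaging over the posterior, P(white next | data) = (1)(14/55) + (5/6)(12/55) + (1/3)(3/11) + (0)(14/55) = 29/55.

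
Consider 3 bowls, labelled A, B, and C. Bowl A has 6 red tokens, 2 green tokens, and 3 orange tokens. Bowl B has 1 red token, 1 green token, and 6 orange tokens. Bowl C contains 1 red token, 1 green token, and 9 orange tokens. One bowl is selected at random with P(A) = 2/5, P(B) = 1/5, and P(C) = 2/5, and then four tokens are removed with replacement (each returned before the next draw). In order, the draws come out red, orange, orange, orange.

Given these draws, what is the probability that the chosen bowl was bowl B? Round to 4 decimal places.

The likelihood of the observed sequence under each hypothesis: P(data | bowl A) = (6/11)(3/11)(3/11)(3/11) = 0.011065; P(data | bowl B) = (1/8)(6/8)(6/8)(6/8) = 0.052734; P(data | bowl C) = (1/11)(9/11)(9/11)(9/11) = 0.049792.
The prior-weighted likelihoods are 2/5 · 0.011065 = 0.0044259, 1/5 · 0.052734 = 0.010547, 2/5 · 0.049792 = 0.019917; these sum to 0.034889.
Hence P(bowl B | data) = (0.010547) / (0.034889) = 0.30229.

0.3023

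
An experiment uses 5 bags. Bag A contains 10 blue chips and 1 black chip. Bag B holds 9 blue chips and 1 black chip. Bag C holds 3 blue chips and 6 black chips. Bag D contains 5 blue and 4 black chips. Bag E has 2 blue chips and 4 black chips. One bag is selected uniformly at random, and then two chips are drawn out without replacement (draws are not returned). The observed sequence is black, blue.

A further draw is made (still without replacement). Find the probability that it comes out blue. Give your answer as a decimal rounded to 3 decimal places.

0.495

Compute the likelihood of the observed sequence for each case: P(data | bag A) = (1/11)(10/10) = 0.090909; P(data | bag B) = (1/10)(9/9) = 0.1; P(data | bag C) = (6/9)(3/8) = 0.25; P(data | bag D) = (4/9)(5/8) = 0.27778; P(data | bag E) = (4/6)(2/5) = 0.26667.
The prior-weighted likelihoods are 1/5 · 0.090909 = 0.018182, 1/5 · 0.1 = 0.02, 1/5 · 0.25 = 0.05, 1/5 · 0.27778 = 0.055556, 1/5 · 0.26667 = 0.053333; these sum to 0.19707.
Dividing through by the total gives posterior P(bag A | data) = 0.09226, P(bag B | data) = 0.10149, P(bag C | data) = 0.25372, P(bag D | data) = 0.28191, P(bag E | data) = 0.27063.
Averaging over the posterior, P(blue next | data) = (1)(0.09226) + (1)(0.10149) + (2/7)(0.25372) + (4/7)(0.28191) + (1/4)(0.27063) = 0.49498.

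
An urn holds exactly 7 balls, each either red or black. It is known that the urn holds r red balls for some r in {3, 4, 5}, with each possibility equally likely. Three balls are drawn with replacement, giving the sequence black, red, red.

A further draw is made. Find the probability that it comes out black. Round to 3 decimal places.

Under each hypothesis, the probability of the observed sequence is: P(data | r = 3) = (4/7)(3/7)(3/7) = 0.10496; P(data | r = 4) = (3/7)(4/7)(4/7) = 0.13994; P(data | r = 5) = (2/7)(5/7)(5/7) = 0.14577.
Multiplying each by its prior: 1/3 · 0.10496 = 0.034985, 1/3 · 0.13994 = 0.046647, 1/3 · 0.14577 = 0.048591; summing to 0.13022.
Normalising, the posterior is P(r = 3 | data) = 0.26866, P(r = 4 | data) = 0.35821, P(r = 5 | data) = 0.37313.
The predictive probability is P(black next | data) = (4/7)(0.26866) + (3/7)(0.35821) + (2/7)(0.37313) = 0.41365.

0.414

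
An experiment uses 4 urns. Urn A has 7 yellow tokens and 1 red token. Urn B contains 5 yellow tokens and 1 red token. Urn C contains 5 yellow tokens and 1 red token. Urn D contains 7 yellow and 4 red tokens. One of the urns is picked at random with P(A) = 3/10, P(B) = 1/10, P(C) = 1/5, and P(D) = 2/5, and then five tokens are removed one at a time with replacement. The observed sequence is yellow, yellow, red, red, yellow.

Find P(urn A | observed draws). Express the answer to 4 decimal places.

0.1454

Compute the likelihood of the observed sequence for each case: P(data | urn A) = (7/8)(7/8)(1/8)(1/8)(7/8) = 0.010468; P(data | urn B) = (5/6)(5/6)(1/6)(1/6)(5/6) = 0.016075; P(data | urn C) = (5/6)(5/6)(1/6)(1/6)(5/6) = 0.016075; P(data | urn D) = (7/11)(7/11)(4/11)(4/11)(7/11) = 0.034076.
The prior-weighted likelihoods are 3/10 · 0.010468 = 0.0031403, 1/10 · 0.016075 = 0.0016075, 1/5 · 0.016075 = 0.003215, 2/5 · 0.034076 = 0.01363; summing to 0.021593.
By Bayes' rule, P(urn A | data) = (0.0031403) / (0.021593) = 0.14543.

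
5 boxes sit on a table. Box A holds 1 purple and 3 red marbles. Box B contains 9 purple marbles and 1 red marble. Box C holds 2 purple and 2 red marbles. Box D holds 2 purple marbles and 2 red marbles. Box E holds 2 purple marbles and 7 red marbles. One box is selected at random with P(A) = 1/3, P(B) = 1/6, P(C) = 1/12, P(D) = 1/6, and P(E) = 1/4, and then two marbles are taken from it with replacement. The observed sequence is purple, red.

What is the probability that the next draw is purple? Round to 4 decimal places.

0.3820

For each hypothesis, P(data | H) works out to: P(data | box A) = (1/4)(3/4) = 0.1875; P(data | box B) = (9/10)(1/10) = 0.09; P(data | box C) = (2/4)(2/4) = 0.25; P(data | box D) = (2/4)(2/4) = 0.25; P(data | box E) = (2/9)(7/9) = 0.17284.
Multiplying each by its prior: 1/3 · 0.1875 = 0.0625, 1/6 · 0.09 = 0.015, 1/12 · 0.25 = 0.020833, 1/6 · 0.25 = 0.041667, 1/4 · 0.17284 = 0.04321; with total 0.18321.
Dividing through by the total gives posterior P(box A | data) = 0.34114, P(box B | data) = 0.081873, P(box C | data) = 0.11371, P(box D | data) = 0.22743, P(box E | data) = 0.23585.
The predictive probability is P(purple next | data) = (1/4)(0.34114) + (9/10)(0.081873) + (1/2)(0.11371) + (1/2)(0.22743) + (2/9)(0.23585) = 0.38195.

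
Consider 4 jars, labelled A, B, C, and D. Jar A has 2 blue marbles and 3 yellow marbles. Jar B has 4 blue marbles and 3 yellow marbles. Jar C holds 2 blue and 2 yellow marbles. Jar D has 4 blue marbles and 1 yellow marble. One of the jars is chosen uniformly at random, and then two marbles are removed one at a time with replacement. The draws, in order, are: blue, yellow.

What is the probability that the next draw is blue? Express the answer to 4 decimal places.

Under each hypothesis, the probability of the observed sequence is: P(data | jar A) = (2/5)(3/5) = 0.24; P(data | jar B) = (4/7)(3/7) = 0.2449; P(data | jar C) = (2/4)(2/4) = 0.25; P(data | jar D) = (4/5)(1/5) = 0.16.
Weighting by the prior gives 1/4 · 0.24 = 0.06, 1/4 · 0.2449 = 0.061224, 1/4 · 0.25 = 0.0625, 1/4 · 0.16 = 0.04; with total 0.22372.
Dividing through by the total gives posterior P(jar A | data) = 0.26819, P(jar B | data) = 0.27366, P(jar C | data) = 0.27936, P(jar D | data) = 0.17879.
So P(blue next | data) = Σ P(blue next | H) P(H | data) = (2/5)(0.26819) + (4/7)(0.27366) + (1/2)(0.27936) + (4/5)(0.17879) = 0.54637.

0.5464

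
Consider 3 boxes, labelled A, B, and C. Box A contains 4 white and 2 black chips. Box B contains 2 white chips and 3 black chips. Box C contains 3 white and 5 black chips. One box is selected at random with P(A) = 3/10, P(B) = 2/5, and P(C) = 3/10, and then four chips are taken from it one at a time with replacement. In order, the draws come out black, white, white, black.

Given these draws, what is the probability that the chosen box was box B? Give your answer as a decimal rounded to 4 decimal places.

Compute the likelihood of the observed sequence for each case: P(data | box A) = (2/6)(4/6)(4/6)(2/6) = 0.049383; P(data | box B) = (3/5)(2/5)(2/5)(3/5) = 0.0576; P(data | box C) = (5/8)(3/8)(3/8)(5/8) = 0.054932.
Multiplying each by its prior: 3/10 · 0.049383 = 0.014815, 2/5 · 0.0576 = 0.02304, 3/10 · 0.054932 = 0.016479; summing to 0.054334.
Hence P(box B | data) = (0.02304) / (0.054334) = 0.42404.

0.4240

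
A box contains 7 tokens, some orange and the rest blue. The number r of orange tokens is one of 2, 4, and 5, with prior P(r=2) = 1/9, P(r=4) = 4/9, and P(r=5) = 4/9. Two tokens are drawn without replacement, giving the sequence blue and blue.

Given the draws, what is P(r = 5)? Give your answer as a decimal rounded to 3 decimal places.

Compute the likelihood of the observed sequence for each case: P(data | r = 2) = (5/7)(4/6) = 10/21; P(data | r = 4) = (3/7)(2/6) = 1/7; P(data | r = 5) = (2/7)(1/6) = 1/21.
Weighting by the prior gives 1/9 · 10/21 = 10/189, 4/9 · 1/7 = 4/63, 4/9 · 1/21 = 4/189; with total 26/189.
So P(r = 5 | data) = (4/189) / (26/189) = 2/13.

0.154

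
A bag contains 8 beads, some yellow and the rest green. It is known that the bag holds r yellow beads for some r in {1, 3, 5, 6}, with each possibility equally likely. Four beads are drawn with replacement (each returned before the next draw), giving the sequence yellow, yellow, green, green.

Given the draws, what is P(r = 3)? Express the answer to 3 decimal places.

0.350

The likelihood of the observed sequence under each hypothesis: P(data | r = 1) = (1/8)(1/8)(7/8)(7/8) = 0.011963; P(data | r = 3) = (3/8)(3/8)(5/8)(5/8) = 0.054932; P(data | r = 5) = (5/8)(5/8)(3/8)(3/8) = 0.054932; P(data | r = 6) = (6/8)(6/8)(2/8)(2/8) = 0.035156.
Weighting by the prior gives 1/4 · 0.011963 = 0.0029907, 1/4 · 0.054932 = 0.013733, 1/4 · 0.054932 = 0.013733, 1/4 · 0.035156 = 0.0087891; with total 0.039246.
Therefore the posterior P(r = 3 | data) = (0.013733) / (0.039246) = 0.34992.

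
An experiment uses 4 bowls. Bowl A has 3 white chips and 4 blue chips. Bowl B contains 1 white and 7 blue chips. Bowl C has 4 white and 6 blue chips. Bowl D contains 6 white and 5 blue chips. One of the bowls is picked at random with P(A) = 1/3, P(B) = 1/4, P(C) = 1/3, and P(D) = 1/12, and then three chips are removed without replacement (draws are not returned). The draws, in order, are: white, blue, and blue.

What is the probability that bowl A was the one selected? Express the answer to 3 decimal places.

The likelihood of the observed sequence under each hypothesis: P(data | bowl A) = (3/7)(4/6)(3/5) = 0.17143; P(data | bowl B) = (1/8)(7/7)(6/6) = 0.125; P(data | bowl C) = (4/10)(6/9)(5/8) = 0.16667; P(data | bowl D) = (6/11)(5/10)(4/9) = 0.12121.
The prior-weighted likelihoods are 1/3 · 0.17143 = 0.057143, 1/4 · 0.125 = 0.03125, 1/3 · 0.16667 = 0.055556, 1/12 · 0.12121 = 0.010101; with total 0.15405.
Hence P(bowl A | data) = (0.057143) / (0.15405) = 0.37094.

0.371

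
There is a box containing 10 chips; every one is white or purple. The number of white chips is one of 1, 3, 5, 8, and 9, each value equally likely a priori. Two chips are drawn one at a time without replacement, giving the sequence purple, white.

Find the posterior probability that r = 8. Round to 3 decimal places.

Compute the likelihood of the observed sequence for each case: P(data | r = 1) = (9/10)(1/9) = 1/10; P(data | r = 3) = (7/10)(3/9) = 7/30; P(data | r = 5) = (5/10)(5/9) = 5/18; P(data | r = 8) = (2/10)(8/9) = 8/45; P(data | r = 9) = (1/10)(9/9) = 1/10.
Weighting by the prior gives 1/5 · 1/10 = 1/50, 1/5 · 7/30 = 7/150, 1/5 · 5/18 = 1/18, 1/5 · 8/45 = 8/225, 1/5 · 1/10 = 1/50; with total 8/45.
So P(r = 8 | data) = (8/225) / (8/45) = 1/5.

0.200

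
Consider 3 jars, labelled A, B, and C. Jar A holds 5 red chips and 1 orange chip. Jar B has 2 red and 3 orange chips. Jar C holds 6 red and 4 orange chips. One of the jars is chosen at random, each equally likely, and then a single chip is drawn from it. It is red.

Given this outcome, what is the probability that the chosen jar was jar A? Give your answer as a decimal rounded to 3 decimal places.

0.455

Compute the likelihood of this draw for each case: P(data | jar A) = (5/6) = 5/6; P(data | jar B) = (2/5) = 2/5; P(data | jar C) = (6/10) = 3/5.
The prior-weighted likelihoods are 1/3 · 5/6 = 5/18, 1/3 · 2/5 = 2/15, 1/3 · 3/5 = 1/5; summing to 11/18.
So P(jar A | data) = (5/18) / (11/18) = 5/11.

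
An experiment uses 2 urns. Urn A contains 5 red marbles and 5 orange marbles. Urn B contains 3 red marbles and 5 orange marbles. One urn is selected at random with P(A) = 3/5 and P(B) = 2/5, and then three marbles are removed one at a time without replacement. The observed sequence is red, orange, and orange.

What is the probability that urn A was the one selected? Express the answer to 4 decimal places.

Compute the likelihood of the observed sequence for each case: P(data | urn A) = (5/10)(5/9)(4/8) = 5/36; P(data | urn B) = (3/8)(5/7)(4/6) = 5/28.
Multiplying each by its prior: 3/5 · 5/36 = 1/12, 2/5 · 5/28 = 1/14; these sum to 13/84.
So P(urn A | data) = (1/12) / (13/84) = 7/13.

0.5385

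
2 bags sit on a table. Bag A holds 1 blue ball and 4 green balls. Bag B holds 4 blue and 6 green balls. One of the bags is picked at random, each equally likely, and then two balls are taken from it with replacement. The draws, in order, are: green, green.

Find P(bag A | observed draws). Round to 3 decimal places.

Compute the likelihood of the observed sequence for each case: P(data | bag A) = (4/5)(4/5) = 16/25; P(data | bag B) = (6/10)(6/10) = 9/25.
Multiplying each by its prior: 1/2 · 16/25 = 8/25, 1/2 · 9/25 = 9/50; summing to 1/2.
By Bayes' rule, P(bag A | data) = (8/25) / (1/2) = 16/25.

0.640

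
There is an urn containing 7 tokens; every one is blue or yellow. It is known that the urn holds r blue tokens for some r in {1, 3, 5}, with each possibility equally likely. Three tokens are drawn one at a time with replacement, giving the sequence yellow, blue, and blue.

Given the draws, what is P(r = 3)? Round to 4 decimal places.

Compute the likelihood of the observed sequence for each case: P(data | r = 1) = (6/7)(1/7)(1/7) = 0.017493; P(data | r = 3) = (4/7)(3/7)(3/7) = 0.10496; P(data | r = 5) = (2/7)(5/7)(5/7) = 0.14577.
Weighting by the prior gives 1/3 · 0.017493 = 0.0058309, 1/3 · 0.10496 = 0.034985, 1/3 · 0.14577 = 0.048591; summing to 0.089407.
Therefore the posterior P(r = 3 | data) = (0.034985) / (0.089407) = 0.3913.

0.3913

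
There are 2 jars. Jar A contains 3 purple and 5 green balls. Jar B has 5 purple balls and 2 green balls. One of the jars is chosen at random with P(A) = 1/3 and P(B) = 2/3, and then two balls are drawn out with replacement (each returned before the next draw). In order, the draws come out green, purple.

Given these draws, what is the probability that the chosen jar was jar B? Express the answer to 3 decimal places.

0.635

The likelihood of the observed sequence under each hypothesis: P(data | jar A) = (5/8)(3/8) = 0.23438; P(data | jar B) = (2/7)(5/7) = 0.20408.
Multiplying each by its prior: 1/3 · 0.23438 = 0.078125, 2/3 · 0.20408 = 0.13605; summing to 0.21418.
Hence P(jar B | data) = (0.13605) / (0.21418) = 0.63524.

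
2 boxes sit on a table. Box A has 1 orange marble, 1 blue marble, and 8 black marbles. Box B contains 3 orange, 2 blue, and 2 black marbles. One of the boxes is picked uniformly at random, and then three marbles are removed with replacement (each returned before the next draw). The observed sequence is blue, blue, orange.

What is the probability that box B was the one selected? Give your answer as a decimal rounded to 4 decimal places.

0.9722

Compute the likelihood of the observed sequence for each case: P(data | box A) = (1/10)(1/10)(1/10) = 0.001; P(data | box B) = (2/7)(2/7)(3/7) = 0.034985.
Multiplying each by its prior: 1/2 · 0.001 = 0.0005, 1/2 · 0.034985 = 0.017493; summing to 0.017993.
Therefore the posterior P(box B | data) = (0.017493) / (0.017993) = 0.97221.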